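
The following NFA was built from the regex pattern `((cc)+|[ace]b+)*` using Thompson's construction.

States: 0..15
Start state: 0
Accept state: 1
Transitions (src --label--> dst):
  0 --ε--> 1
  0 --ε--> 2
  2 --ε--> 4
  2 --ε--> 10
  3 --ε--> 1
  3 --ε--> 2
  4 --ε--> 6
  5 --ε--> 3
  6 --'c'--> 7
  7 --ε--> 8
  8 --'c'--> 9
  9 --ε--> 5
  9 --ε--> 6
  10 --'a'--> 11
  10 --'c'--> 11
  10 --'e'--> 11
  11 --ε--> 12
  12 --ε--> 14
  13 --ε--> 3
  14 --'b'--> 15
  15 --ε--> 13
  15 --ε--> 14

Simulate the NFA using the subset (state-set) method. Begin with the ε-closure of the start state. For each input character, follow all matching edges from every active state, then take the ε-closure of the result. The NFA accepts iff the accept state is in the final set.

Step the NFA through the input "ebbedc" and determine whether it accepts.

S₀ = ε-closure({0}) = {0,1,2,4,6,10}
'e' @ 1: {11,12,14}
'b' @ 2: {1,2,3,4,6,10,13,14,15}  ✓accept
'b' @ 3: {1,2,3,4,6,10,13,14,15}  ✓accept
'e' @ 4: {11,12,14}
'd' @ 5: {}  — no active states
rest 'c' ignored (set empty)
after full input: {}  (accept=1 not in)

Answer: REJECT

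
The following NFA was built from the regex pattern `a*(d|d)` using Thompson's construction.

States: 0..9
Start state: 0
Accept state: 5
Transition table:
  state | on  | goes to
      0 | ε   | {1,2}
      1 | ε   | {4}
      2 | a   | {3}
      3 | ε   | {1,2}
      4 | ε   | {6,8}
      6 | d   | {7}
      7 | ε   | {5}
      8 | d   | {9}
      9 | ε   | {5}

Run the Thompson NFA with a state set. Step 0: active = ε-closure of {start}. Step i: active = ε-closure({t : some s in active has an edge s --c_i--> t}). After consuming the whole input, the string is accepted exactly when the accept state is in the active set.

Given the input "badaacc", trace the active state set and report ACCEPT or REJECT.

initial (ε-close {0}): {0,1,2,4,6,8}
'b' @ 1: {}  — state set empty
rest 'adaacc' ignored (set empty)
after full input: {}  (accept=5 not in)

Answer: REJECT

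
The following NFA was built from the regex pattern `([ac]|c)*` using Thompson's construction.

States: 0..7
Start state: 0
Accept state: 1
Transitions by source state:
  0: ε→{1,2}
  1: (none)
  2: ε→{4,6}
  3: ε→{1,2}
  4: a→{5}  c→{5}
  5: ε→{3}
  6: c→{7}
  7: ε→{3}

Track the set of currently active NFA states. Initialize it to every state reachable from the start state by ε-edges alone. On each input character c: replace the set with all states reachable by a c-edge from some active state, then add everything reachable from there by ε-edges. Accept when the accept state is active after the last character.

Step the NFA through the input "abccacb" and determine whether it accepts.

Answer: REJECT

Derivation:
initial (ε-close {0}): {0,1,2,4,6}
'a' @ 1: {1,2,3,4,5,6}  [accepting]
'b' @ 2: {}  — state set empty
rest 'ccacb' ignored (set empty)
end set {} — state 1 not in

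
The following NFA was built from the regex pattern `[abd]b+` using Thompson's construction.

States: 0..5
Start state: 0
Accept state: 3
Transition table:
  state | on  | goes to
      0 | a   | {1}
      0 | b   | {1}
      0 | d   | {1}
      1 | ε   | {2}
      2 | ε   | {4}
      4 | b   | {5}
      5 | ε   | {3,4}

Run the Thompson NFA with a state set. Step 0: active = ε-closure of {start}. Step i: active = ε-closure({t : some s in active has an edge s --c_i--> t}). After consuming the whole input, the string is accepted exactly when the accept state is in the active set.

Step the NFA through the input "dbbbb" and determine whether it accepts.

Answer: ACCEPT

Trace:
start: ε-closure({0}) = {0}
'd' @ 1: {1,2,4}
'b' @ 2: {3,4,5}  [accepting]
'b' @ 3: {3,4,5}  [accepting]
'b' @ 4: {3,4,5}  [accepting]
'b' @ 5: {3,4,5}  [accepting]
after full input: {3,4,5}  (accept=3 in)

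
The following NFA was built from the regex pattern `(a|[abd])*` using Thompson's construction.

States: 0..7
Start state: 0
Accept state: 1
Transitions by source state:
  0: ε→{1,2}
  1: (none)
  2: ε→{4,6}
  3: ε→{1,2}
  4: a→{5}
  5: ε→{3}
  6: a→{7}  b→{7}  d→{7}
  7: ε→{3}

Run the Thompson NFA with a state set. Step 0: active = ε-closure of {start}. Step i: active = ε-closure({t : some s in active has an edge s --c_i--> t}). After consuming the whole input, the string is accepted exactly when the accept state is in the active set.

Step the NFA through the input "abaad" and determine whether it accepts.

start: ε-closure({0}) = {0,1,2,4,6}
'a' @ 1: {1,2,3,4,5,6,7}  (accept∈set)
'b' @ 2: {1,2,3,4,6,7}  (accept∈set)
'a' @ 3: {1,2,3,4,5,6,7}  (accept∈set)
'a' @ 4: {1,2,3,4,5,6,7}  (accept∈set)
'd' @ 5: {1,2,3,4,6,7}  (accept∈set)
after full input: {1,2,3,4,6,7}  (accept=1 in)

Answer: ACCEPT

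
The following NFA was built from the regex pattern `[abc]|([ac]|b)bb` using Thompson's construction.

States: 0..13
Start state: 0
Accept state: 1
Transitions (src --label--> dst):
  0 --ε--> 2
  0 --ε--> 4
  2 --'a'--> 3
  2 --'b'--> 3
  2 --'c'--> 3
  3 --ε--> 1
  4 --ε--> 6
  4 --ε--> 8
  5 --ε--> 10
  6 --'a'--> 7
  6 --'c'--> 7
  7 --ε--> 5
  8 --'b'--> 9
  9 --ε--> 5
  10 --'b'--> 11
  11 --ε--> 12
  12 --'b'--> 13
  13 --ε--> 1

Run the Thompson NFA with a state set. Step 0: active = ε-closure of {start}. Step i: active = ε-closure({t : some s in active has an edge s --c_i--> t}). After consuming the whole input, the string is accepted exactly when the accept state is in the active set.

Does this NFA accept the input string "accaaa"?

S₀ = ε-closure({0}) = {0,2,4,6,8}
'a' @ 1: {1,3,5,7,10}  [accepting]
'c' @ 2: {}  — no active states
rest 'caaa' ignored (set empty)
final: {}; accept 1 not in set

Answer: REJECT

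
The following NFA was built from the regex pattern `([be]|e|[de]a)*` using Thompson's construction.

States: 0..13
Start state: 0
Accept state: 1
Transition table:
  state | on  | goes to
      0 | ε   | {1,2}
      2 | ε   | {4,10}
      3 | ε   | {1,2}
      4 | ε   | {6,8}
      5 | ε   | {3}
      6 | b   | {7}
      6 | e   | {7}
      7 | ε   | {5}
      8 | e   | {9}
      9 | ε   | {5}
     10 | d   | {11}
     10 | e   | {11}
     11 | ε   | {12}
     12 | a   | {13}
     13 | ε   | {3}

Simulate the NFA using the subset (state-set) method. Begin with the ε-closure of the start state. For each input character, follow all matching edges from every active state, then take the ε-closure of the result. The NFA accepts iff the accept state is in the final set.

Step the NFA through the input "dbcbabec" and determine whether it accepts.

Answer: REJECT

Derivation:
start: ε-closure({0}) = {0,1,2,4,6,8,10}
'd' @ 1: {11,12}
'b' @ 2: {}  — state set empty
rest 'cbabec' ignored (set empty)
after full input: {}  (accept=1 not in)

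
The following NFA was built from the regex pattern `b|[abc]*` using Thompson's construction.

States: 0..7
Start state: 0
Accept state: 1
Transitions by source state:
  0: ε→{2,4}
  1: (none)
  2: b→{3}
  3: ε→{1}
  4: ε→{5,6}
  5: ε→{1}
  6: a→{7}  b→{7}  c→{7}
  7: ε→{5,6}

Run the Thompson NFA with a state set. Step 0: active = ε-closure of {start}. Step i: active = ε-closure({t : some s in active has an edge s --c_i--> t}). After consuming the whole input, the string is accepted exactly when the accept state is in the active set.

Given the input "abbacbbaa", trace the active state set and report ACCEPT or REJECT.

Answer: ACCEPT

Derivation:
initial (ε-close {0}): {0,1,2,4,5,6}
'a' @ 1: {1,5,6,7}  (accept∈set)
'b' @ 2: {1,5,6,7}  (accept∈set)
'b' @ 3: {1,5,6,7}  (accept∈set)
'a' @ 4: {1,5,6,7}  (accept∈set)
'c' @ 5: {1,5,6,7}  (accept∈set)
'b' @ 6: {1,5,6,7}  (accept∈set)
'b' @ 7: {1,5,6,7}  (accept∈set)
'a' @ 8: {1,5,6,7}  (accept∈set)
'a' @ 9: {1,5,6,7}  (accept∈set)
after full input: {1,5,6,7}  (accept=1 in)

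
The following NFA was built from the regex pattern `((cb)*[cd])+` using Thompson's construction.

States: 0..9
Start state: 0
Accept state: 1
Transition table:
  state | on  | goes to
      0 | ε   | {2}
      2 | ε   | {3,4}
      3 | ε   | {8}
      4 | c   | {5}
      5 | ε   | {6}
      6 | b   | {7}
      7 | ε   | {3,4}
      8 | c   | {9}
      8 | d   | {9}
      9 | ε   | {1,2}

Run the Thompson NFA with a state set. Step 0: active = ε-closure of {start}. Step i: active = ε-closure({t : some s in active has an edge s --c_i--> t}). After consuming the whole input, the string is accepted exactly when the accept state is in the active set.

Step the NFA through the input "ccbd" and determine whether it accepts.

S₀ = ε-closure({0}) = {0,2,3,4,8}
'c' @ 1: {1,2,3,4,5,6,8,9}  (accept∈set)
'c' @ 2: {1,2,3,4,5,6,8,9}  (accept∈set)
'b' @ 3: {3,4,7,8}
'd' @ 4: {1,2,3,4,8,9}  (accept∈set)
final: {1,2,3,4,8,9}; accept 1 in set

Answer: ACCEPT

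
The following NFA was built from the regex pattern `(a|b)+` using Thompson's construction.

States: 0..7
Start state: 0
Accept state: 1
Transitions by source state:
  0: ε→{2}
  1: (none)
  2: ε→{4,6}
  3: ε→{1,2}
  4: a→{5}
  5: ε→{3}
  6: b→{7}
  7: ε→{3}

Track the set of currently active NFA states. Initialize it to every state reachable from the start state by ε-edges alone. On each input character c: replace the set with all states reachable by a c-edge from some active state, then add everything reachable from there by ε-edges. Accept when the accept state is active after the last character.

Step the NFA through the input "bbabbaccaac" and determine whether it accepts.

S₀ = ε-closure({0}) = {0,2,4,6}
'b' @ 1: {1,2,3,4,6,7}  ✓accept
'b' @ 2: {1,2,3,4,6,7}  ✓accept
'a' @ 3: {1,2,3,4,5,6}  ✓accept
'b' @ 4: {1,2,3,4,6,7}  ✓accept
'b' @ 5: {1,2,3,4,6,7}  ✓accept
'a' @ 6: {1,2,3,4,5,6}  ✓accept
'c' @ 7: {}  — no active states
rest 'caac' ignored (set empty)
after full input: {}  (accept=1 not in)

Answer: REJECT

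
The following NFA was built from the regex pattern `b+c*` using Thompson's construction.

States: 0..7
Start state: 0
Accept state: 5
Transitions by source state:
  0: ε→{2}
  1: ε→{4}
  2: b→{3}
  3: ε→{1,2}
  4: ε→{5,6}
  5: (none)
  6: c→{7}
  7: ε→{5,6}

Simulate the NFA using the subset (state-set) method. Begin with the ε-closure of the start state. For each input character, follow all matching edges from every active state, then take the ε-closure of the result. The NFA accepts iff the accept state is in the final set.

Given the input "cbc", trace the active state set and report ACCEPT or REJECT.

Answer: REJECT

Steps:
start: ε-closure({0}) = {0,2}
'c' @ 1: {}  — no active states
rest 'bc' ignored (set empty)
after full input: {}  (accept=5 not in)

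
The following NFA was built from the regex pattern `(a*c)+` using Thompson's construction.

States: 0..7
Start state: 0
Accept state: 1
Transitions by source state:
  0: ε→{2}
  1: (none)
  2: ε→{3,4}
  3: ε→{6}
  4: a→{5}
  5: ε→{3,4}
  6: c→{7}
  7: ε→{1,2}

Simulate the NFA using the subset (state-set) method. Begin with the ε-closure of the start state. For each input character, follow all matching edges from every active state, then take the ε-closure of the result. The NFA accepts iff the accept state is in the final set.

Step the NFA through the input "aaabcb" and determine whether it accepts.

initial (ε-close {0}): {0,2,3,4,6}
'a' @ 1: {3,4,5,6}
'a' @ 2: {3,4,5,6}
'a' @ 3: {3,4,5,6}
'b' @ 4: {}  — state set empty
rest 'cb' ignored (set empty)
final: {}; accept 1 not in set

Answer: REJECT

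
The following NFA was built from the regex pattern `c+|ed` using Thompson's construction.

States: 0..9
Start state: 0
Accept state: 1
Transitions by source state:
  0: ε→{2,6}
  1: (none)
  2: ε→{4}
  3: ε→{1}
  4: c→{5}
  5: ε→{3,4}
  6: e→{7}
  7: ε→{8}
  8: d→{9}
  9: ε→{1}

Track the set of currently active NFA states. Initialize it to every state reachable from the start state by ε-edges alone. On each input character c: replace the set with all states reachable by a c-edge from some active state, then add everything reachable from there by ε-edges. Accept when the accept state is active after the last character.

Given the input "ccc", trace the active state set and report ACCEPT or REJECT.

S₀ = ε-closure({0}) = {0,2,4,6}
'c' @ 1: {1,3,4,5}  [accepting]
'c' @ 2: {1,3,4,5}  [accepting]
'c' @ 3: {1,3,4,5}  [accepting]
after full input: {1,3,4,5}  (accept=1 in)

Answer: ACCEPT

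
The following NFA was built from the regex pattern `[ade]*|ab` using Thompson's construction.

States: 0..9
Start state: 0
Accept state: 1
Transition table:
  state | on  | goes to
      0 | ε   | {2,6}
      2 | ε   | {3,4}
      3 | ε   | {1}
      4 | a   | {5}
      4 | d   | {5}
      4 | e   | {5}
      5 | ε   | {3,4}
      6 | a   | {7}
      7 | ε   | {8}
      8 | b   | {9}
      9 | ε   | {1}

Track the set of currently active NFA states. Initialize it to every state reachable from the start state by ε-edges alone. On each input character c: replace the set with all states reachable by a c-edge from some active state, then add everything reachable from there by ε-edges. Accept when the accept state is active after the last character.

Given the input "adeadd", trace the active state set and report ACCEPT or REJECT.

initial (ε-close {0}): {0,1,2,3,4,6}
'a' @ 1: {1,3,4,5,7,8}  (accept∈set)
'd' @ 2: {1,3,4,5}  (accept∈set)
'e' @ 3: {1,3,4,5}  (accept∈set)
'a' @ 4: {1,3,4,5}  (accept∈set)
'd' @ 5: {1,3,4,5}  (accept∈set)
'd' @ 6: {1,3,4,5}  (accept∈set)
final: {1,3,4,5}; accept 1 in set

Answer: ACCEPT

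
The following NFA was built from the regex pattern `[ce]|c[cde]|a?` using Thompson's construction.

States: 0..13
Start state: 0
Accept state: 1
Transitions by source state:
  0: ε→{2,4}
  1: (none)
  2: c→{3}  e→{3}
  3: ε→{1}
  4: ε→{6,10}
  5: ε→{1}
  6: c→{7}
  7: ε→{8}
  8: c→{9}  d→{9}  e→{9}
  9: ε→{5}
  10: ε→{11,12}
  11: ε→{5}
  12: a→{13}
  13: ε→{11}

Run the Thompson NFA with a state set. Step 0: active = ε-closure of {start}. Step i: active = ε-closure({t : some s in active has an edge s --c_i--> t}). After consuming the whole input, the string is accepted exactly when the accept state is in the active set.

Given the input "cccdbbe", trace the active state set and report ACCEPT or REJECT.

initial (ε-close {0}): {0,1,2,4,5,6,10,11,12}
'c' @ 1: {1,3,7,8}  [accepting]
'c' @ 2: {1,5,9}  [accepting]
'c' @ 3: {}  — state set empty
rest 'dbbe' ignored (set empty)
final: {}; accept 1 not in set

Answer: REJECT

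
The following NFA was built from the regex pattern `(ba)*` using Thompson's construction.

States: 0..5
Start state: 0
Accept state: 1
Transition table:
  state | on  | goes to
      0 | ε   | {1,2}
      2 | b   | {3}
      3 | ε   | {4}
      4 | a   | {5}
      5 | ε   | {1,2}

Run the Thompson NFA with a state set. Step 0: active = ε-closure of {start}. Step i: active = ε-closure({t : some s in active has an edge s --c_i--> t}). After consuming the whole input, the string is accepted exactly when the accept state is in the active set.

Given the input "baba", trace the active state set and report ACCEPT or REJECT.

Answer: ACCEPT

Derivation:
initial (ε-close {0}): {0,1,2}
'b' @ 1: {3,4}
'a' @ 2: {1,2,5}  ✓accept
'b' @ 3: {3,4}
'a' @ 4: {1,2,5}  ✓accept
after full input: {1,2,5}  (accept=1 in)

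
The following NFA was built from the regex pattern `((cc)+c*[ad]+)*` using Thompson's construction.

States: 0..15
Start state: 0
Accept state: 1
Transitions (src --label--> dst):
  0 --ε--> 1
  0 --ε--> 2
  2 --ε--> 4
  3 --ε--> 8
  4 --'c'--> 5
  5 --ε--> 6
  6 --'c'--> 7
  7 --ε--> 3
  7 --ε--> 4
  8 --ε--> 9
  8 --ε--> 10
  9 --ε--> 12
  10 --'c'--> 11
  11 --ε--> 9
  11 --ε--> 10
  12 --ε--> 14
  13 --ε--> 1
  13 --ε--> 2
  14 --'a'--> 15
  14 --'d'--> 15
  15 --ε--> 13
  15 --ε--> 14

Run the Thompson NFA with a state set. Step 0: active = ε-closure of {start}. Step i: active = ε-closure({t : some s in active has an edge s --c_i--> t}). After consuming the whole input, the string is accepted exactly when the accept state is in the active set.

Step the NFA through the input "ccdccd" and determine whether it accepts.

Answer: ACCEPT

Steps:
start: ε-closure({0}) = {0,1,2,4}
'c' @ 1: {5,6}
'c' @ 2: {3,4,7,8,9,10,12,14}
'd' @ 3: {1,2,4,13,14,15}  ✓accept
'c' @ 4: {5,6}
'c' @ 5: {3,4,7,8,9,10,12,14}
'd' @ 6: {1,2,4,13,14,15}  ✓accept
end set {1,2,4,13,14,15} — state 1 in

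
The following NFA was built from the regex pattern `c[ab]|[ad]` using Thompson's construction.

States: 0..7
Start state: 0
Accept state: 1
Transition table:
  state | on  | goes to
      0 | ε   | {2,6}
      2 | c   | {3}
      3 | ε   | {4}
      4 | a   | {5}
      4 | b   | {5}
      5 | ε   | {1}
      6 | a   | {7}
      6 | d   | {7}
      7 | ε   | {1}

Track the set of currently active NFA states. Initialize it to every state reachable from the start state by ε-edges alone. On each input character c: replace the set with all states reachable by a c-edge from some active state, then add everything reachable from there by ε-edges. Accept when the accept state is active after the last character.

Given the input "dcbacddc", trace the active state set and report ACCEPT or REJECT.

Answer: REJECT

Derivation:
start: ε-closure({0}) = {0,2,6}
'd' @ 1: {1,7}  (accept∈set)
'c' @ 2: {}  — state set empty
rest 'bacddc' ignored (set empty)
final: {}; accept 1 not in set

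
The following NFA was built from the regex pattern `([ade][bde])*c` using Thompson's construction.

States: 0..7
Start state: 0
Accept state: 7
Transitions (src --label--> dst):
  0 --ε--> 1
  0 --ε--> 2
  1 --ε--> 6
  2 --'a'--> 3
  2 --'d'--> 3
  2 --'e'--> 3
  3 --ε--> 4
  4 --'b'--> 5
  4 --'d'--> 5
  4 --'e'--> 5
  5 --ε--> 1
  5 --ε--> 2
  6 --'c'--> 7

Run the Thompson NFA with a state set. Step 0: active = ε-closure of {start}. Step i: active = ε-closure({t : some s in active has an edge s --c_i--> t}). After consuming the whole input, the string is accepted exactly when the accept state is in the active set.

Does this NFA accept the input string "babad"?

start: ε-closure({0}) = {0,1,2,6}
'b' @ 1: {}  — state set empty
rest 'abad' ignored (set empty)
after full input: {}  (accept=7 not in)

Answer: REJECT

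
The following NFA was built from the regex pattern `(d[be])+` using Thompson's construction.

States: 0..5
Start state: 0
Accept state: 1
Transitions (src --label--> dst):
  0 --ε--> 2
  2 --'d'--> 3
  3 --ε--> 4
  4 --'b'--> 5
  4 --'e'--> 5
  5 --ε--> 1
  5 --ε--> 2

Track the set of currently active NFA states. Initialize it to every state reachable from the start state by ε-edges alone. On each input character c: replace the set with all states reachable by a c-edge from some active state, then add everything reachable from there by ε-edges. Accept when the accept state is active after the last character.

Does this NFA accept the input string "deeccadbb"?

initial (ε-close {0}): {0,2}
'd' @ 1: {3,4}
'e' @ 2: {1,2,5}  [accepting]
'e' @ 3: {}  — state set empty
rest 'ccadbb' ignored (set empty)
final: {}; accept 1 not in set

Answer: REJECT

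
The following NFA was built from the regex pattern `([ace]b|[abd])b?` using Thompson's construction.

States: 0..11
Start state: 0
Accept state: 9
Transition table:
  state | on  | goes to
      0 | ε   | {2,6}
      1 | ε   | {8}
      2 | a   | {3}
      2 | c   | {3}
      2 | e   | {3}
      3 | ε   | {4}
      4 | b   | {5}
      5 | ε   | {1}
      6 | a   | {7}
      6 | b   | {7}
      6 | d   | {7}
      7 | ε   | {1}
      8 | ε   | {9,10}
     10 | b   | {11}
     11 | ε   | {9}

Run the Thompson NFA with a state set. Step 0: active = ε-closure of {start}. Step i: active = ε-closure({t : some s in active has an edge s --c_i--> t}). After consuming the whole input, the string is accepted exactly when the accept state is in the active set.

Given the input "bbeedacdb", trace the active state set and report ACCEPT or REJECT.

initial (ε-close {0}): {0,2,6}
'b' @ 1: {1,7,8,9,10}  (accept∈set)
'b' @ 2: {9,11}  (accept∈set)
'e' @ 3: {}  — dead — no transitions
rest 'edacdb' ignored (set empty)
after full input: {}  (accept=9 not in)

Answer: REJECT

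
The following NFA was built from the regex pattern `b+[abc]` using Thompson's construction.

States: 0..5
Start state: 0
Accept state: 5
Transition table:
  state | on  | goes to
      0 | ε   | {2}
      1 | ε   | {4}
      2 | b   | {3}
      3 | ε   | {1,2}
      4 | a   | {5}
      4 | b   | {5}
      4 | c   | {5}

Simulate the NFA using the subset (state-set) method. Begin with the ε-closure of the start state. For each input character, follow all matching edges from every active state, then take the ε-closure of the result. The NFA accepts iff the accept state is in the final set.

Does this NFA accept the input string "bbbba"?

Answer: ACCEPT

Trace:
initial (ε-close {0}): {0,2}
'b' @ 1: {1,2,3,4}
'b' @ 2: {1,2,3,4,5}  ✓accept
'b' @ 3: {1,2,3,4,5}  ✓accept
'b' @ 4: {1,2,3,4,5}  ✓accept
'a' @ 5: {5}  ✓accept
after full input: {5}  (accept=5 in)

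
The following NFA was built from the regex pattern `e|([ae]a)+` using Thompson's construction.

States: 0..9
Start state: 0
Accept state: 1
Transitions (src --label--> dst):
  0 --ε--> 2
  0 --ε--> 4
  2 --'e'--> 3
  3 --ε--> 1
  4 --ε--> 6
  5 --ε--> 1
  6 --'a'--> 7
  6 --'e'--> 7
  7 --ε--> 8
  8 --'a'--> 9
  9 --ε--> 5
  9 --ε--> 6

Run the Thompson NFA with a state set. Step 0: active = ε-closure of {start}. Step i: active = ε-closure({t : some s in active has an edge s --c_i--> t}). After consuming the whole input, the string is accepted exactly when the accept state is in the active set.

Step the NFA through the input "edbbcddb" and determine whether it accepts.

Answer: REJECT

Trace:
start: ε-closure({0}) = {0,2,4,6}
'e' @ 1: {1,3,7,8}  (accept∈set)
'd' @ 2: {}  — state set empty
rest 'bbcddb' ignored (set empty)
after full input: {}  (accept=1 not in)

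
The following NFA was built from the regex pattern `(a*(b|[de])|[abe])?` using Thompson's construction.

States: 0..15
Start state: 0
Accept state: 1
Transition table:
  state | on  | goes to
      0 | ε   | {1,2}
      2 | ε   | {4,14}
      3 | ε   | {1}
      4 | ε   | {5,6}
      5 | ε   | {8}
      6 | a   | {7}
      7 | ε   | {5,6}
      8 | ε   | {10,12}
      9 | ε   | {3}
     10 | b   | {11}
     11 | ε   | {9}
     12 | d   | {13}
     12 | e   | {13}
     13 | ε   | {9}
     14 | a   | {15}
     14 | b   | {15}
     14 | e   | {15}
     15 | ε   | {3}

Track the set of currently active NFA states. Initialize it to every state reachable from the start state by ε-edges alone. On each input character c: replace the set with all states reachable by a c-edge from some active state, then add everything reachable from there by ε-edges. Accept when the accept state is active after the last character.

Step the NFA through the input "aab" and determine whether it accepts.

Answer: ACCEPT

Trace:
S₀ = ε-closure({0}) = {0,1,2,4,5,6,8,10,12,14}
'a' @ 1: {1,3,5,6,7,8,10,12,15}  ✓accept
'a' @ 2: {5,6,7,8,10,12}
'b' @ 3: {1,3,9,11}  ✓accept
end set {1,3,9,11} — state 1 in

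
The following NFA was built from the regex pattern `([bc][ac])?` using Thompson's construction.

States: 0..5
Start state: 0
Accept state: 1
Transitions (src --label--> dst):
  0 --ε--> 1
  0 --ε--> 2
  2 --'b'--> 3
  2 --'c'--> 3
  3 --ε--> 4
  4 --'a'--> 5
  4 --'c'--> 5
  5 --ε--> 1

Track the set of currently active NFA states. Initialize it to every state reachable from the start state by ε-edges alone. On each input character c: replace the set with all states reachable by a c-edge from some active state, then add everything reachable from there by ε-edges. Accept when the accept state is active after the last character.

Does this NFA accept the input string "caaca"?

Answer: REJECT

Steps:
S₀ = ε-closure({0}) = {0,1,2}
'c' @ 1: {3,4}
'a' @ 2: {1,5}  (accept∈set)
'a' @ 3: {}  — state set empty
rest 'ca' ignored (set empty)
end set {} — state 1 not in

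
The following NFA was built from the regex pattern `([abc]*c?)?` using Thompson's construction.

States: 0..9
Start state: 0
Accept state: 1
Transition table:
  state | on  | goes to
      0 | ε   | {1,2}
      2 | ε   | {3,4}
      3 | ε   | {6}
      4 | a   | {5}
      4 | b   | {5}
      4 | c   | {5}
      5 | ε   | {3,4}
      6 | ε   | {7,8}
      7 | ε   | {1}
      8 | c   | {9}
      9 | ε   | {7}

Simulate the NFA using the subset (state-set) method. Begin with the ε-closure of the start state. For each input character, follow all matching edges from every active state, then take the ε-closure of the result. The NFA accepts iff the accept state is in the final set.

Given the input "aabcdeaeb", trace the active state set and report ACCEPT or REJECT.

Answer: REJECT

Trace:
S₀ = ε-closure({0}) = {0,1,2,3,4,6,7,8}
'a' @ 1: {1,3,4,5,6,7,8}  (accept∈set)
'a' @ 2: {1,3,4,5,6,7,8}  (accept∈set)
'b' @ 3: {1,3,4,5,6,7,8}  (accept∈set)
'c' @ 4: {1,3,4,5,6,7,8,9}  (accept∈set)
'd' @ 5: {}  — state set empty
rest 'eaeb' ignored (set empty)
final: {}; accept 1 not in set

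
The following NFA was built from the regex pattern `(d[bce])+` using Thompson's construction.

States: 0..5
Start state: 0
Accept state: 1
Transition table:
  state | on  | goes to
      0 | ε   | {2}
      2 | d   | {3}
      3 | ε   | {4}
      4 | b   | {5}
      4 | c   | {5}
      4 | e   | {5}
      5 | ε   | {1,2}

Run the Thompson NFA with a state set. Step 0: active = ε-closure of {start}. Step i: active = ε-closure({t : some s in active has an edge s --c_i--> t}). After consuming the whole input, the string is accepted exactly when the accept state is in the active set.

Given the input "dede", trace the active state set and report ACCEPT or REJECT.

Answer: ACCEPT

Derivation:
initial (ε-close {0}): {0,2}
'd' @ 1: {3,4}
'e' @ 2: {1,2,5}  ✓accept
'd' @ 3: {3,4}
'e' @ 4: {1,2,5}  ✓accept
final: {1,2,5}; accept 1 in set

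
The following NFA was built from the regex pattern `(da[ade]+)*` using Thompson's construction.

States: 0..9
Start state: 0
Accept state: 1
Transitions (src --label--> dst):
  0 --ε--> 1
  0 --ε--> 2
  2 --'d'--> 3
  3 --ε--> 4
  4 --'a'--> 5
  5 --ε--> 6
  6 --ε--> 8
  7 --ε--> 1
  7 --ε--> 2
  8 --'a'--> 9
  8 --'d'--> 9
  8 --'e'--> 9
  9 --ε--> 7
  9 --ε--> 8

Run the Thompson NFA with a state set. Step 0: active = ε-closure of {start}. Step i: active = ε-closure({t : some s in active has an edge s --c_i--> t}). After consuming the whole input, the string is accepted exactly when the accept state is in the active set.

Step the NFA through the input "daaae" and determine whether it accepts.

start: ε-closure({0}) = {0,1,2}
'd' @ 1: {3,4}
'a' @ 2: {5,6,8}
'a' @ 3: {1,2,7,8,9}  [accepting]
'a' @ 4: {1,2,7,8,9}  [accepting]
'e' @ 5: {1,2,7,8,9}  [accepting]
final: {1,2,7,8,9}; accept 1 in set

Answer: ACCEPT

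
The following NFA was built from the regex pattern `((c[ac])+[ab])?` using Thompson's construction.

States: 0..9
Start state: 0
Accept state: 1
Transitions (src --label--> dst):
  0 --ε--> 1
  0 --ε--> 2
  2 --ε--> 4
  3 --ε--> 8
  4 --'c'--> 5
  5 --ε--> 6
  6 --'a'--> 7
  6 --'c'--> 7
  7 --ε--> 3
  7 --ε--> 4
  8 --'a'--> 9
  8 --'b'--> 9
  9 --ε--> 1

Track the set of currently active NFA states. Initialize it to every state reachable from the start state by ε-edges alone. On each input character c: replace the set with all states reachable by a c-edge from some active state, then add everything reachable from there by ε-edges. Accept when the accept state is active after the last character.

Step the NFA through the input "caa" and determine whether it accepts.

S₀ = ε-closure({0}) = {0,1,2,4}
'c' @ 1: {5,6}
'a' @ 2: {3,4,7,8}
'a' @ 3: {1,9}  [accepting]
end set {1,9} — state 1 in

Answer: ACCEPT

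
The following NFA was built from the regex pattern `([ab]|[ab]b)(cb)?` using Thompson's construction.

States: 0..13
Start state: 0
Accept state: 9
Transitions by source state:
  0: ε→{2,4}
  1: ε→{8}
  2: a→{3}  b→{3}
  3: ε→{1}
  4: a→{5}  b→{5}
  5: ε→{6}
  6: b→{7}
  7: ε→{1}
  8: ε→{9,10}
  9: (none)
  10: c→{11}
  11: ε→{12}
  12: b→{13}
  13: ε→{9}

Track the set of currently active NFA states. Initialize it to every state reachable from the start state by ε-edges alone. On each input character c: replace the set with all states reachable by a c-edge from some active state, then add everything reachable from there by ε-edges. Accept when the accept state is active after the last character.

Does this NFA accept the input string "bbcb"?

initial (ε-close {0}): {0,2,4}
'b' @ 1: {1,3,5,6,8,9,10}  [accepting]
'b' @ 2: {1,7,8,9,10}  [accepting]
'c' @ 3: {11,12}
'b' @ 4: {9,13}  [accepting]
after full input: {9,13}  (accept=9 in)

Answer: ACCEPT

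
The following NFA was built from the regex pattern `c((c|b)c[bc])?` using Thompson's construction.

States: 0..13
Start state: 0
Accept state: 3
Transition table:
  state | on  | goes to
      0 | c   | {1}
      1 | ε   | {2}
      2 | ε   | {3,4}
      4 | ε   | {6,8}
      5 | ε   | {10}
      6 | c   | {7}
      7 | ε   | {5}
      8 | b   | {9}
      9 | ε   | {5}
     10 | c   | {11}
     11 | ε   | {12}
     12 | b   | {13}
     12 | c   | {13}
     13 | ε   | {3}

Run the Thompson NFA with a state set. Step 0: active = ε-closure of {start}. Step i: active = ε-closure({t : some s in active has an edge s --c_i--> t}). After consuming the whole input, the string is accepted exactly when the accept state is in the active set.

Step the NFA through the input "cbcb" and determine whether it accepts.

S₀ = ε-closure({0}) = {0}
'c' @ 1: {1,2,3,4,6,8}  ✓accept
'b' @ 2: {5,9,10}
'c' @ 3: {11,12}
'b' @ 4: {3,13}  ✓accept
final: {3,13}; accept 3 in set

Answer: ACCEPT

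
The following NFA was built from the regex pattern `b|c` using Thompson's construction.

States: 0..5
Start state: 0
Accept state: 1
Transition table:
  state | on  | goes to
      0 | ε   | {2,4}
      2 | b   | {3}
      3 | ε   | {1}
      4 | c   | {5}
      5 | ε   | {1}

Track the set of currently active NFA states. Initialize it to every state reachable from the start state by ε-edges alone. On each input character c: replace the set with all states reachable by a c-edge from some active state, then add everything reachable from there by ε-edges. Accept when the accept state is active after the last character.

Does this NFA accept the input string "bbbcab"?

start: ε-closure({0}) = {0,2,4}
'b' @ 1: {1,3}  (accept∈set)
'b' @ 2: {}  — dead — no transitions
rest 'bcab' ignored (set empty)
end set {} — state 1 not in

Answer: REJECT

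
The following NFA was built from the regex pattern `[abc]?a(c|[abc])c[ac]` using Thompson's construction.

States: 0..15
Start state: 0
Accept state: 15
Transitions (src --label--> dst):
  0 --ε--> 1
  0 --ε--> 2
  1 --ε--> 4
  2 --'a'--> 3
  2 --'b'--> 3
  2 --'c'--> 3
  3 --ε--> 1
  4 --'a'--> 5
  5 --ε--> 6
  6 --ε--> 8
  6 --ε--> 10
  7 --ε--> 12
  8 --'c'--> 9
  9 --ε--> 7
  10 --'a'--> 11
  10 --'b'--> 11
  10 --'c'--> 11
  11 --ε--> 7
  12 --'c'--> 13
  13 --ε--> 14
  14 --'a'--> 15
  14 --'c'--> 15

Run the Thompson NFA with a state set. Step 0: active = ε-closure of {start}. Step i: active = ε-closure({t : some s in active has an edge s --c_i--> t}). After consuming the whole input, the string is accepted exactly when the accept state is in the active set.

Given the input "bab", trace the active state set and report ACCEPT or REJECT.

S₀ = ε-closure({0}) = {0,1,2,4}
'b' @ 1: {1,3,4}
'a' @ 2: {5,6,8,10}
'b' @ 3: {7,11,12}
final: {7,11,12}; accept 15 not in set

Answer: REJECT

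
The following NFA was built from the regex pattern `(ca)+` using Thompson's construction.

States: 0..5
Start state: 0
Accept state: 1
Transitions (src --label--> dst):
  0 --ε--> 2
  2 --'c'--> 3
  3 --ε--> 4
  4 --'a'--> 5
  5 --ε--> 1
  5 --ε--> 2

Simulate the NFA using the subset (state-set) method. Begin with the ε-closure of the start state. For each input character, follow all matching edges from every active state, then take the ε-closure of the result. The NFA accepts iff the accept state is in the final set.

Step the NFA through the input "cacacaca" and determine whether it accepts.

Answer: ACCEPT

Derivation:
S₀ = ε-closure({0}) = {0,2}
'c' @ 1: {3,4}
'a' @ 2: {1,2,5}  [accepting]
'c' @ 3: {3,4}
'a' @ 4: {1,2,5}  [accepting]
'c' @ 5: {3,4}
'a' @ 6: {1,2,5}  [accepting]
'c' @ 7: {3,4}
'a' @ 8: {1,2,5}  [accepting]
end set {1,2,5} — state 1 in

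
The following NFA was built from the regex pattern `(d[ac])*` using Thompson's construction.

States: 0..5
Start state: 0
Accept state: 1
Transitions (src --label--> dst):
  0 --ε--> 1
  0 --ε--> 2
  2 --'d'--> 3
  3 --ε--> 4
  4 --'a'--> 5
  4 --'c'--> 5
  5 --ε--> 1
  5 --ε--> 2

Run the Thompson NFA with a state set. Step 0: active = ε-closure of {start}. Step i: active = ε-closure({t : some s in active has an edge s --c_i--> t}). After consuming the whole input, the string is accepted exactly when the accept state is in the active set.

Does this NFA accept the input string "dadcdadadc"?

S₀ = ε-closure({0}) = {0,1,2}
'd' @ 1: {3,4}
'a' @ 2: {1,2,5}  (accept∈set)
'd' @ 3: {3,4}
'c' @ 4: {1,2,5}  (accept∈set)
'd' @ 5: {3,4}
'a' @ 6: {1,2,5}  (accept∈set)
'd' @ 7: {3,4}
'a' @ 8: {1,2,5}  (accept∈set)
'd' @ 9: {3,4}
'c' @ 10: {1,2,5}  (accept∈set)
end set {1,2,5} — state 1 in

Answer: ACCEPT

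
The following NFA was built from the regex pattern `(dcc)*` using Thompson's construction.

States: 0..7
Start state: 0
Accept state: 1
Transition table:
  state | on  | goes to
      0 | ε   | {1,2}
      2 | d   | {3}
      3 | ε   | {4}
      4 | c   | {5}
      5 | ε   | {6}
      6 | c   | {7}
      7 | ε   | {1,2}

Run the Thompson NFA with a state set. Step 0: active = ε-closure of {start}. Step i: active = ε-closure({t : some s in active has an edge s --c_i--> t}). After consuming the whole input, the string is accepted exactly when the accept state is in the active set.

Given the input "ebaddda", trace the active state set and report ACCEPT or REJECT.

S₀ = ε-closure({0}) = {0,1,2}
'e' @ 1: {}  — state set empty
rest 'baddda' ignored (set empty)
final: {}; accept 1 not in set

Answer: REJECT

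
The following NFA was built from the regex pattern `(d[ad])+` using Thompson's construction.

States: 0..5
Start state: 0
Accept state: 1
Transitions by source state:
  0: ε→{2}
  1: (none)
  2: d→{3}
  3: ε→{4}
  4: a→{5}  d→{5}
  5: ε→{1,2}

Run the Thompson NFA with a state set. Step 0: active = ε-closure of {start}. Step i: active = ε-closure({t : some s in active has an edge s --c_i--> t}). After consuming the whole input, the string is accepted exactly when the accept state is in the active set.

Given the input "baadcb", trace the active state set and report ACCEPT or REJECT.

Answer: REJECT

Derivation:
S₀ = ε-closure({0}) = {0,2}
'b' @ 1: {}  — dead — no transitions
rest 'aadcb' ignored (set empty)
final: {}; accept 1 not in set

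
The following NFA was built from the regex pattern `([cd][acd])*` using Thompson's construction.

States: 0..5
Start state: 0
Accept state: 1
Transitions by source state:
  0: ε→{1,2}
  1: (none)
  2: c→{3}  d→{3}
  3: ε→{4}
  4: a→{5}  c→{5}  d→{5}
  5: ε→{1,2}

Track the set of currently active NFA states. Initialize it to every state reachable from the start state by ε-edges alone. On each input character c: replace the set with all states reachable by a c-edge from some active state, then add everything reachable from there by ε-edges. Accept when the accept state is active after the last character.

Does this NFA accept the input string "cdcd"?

Answer: ACCEPT

Trace:
initial (ε-close {0}): {0,1,2}
'c' @ 1: {3,4}
'd' @ 2: {1,2,5}  [accepting]
'c' @ 3: {3,4}
'd' @ 4: {1,2,5}  [accepting]
end set {1,2,5} — state 1 in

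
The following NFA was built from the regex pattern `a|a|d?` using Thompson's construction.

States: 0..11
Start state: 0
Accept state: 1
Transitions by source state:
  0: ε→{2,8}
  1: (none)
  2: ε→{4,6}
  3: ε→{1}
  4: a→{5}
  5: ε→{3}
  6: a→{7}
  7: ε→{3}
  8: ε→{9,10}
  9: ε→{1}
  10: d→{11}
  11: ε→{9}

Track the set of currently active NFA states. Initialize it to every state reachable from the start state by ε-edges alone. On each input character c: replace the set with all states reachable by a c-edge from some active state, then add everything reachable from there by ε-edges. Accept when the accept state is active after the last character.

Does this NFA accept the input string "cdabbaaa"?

Answer: REJECT

Derivation:
start: ε-closure({0}) = {0,1,2,4,6,8,9,10}
'c' @ 1: {}  — no active states
rest 'dabbaaa' ignored (set empty)
final: {}; accept 1 not in set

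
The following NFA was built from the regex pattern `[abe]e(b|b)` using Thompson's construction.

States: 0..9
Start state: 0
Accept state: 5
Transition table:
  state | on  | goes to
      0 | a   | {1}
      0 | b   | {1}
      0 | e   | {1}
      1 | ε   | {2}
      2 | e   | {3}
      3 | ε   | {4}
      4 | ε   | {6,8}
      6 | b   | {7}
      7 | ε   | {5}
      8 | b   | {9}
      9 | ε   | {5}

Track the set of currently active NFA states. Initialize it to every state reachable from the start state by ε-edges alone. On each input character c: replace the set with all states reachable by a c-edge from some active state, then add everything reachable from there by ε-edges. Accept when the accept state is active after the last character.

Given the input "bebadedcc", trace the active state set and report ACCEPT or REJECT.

initial (ε-close {0}): {0}
'b' @ 1: {1,2}
'e' @ 2: {3,4,6,8}
'b' @ 3: {5,7,9}  [accepting]
'a' @ 4: {}  — dead — no transitions
rest 'dedcc' ignored (set empty)
after full input: {}  (accept=5 not in)

Answer: REJECT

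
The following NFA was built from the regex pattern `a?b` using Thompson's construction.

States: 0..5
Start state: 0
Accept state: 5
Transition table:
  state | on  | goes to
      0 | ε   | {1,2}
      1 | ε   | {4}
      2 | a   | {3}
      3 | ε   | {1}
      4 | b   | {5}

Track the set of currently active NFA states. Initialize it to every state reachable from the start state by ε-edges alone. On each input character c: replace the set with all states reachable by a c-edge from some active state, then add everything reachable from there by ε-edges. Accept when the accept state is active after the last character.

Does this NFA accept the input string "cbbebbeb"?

Answer: REJECT

Derivation:
S₀ = ε-closure({0}) = {0,1,2,4}
'c' @ 1: {}  — state set empty
rest 'bbebbeb' ignored (set empty)
after full input: {}  (accept=5 not in)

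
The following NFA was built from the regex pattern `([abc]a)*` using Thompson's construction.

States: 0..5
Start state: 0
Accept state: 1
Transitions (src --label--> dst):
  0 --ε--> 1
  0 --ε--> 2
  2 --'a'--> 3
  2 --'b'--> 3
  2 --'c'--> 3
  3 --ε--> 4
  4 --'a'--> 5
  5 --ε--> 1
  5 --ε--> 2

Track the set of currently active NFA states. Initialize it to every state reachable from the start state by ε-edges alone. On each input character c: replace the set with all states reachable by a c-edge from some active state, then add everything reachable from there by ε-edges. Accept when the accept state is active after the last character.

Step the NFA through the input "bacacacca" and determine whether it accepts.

Answer: REJECT

Derivation:
S₀ = ε-closure({0}) = {0,1,2}
'b' @ 1: {3,4}
'a' @ 2: {1,2,5}  [accepting]
'c' @ 3: {3,4}
'a' @ 4: {1,2,5}  [accepting]
'c' @ 5: {3,4}
'a' @ 6: {1,2,5}  [accepting]
'c' @ 7: {3,4}
'c' @ 8: {}  — dead — no transitions
rest 'a' ignored (set empty)
end set {} — state 1 not in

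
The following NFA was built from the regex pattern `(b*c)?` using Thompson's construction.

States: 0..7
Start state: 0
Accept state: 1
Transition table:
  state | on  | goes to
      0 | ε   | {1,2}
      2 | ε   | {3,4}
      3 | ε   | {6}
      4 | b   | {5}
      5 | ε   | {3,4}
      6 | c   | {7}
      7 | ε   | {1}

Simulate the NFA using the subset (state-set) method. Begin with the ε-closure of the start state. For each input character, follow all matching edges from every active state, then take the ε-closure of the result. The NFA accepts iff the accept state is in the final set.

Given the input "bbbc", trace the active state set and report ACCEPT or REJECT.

start: ε-closure({0}) = {0,1,2,3,4,6}
'b' @ 1: {3,4,5,6}
'b' @ 2: {3,4,5,6}
'b' @ 3: {3,4,5,6}
'c' @ 4: {1,7}  ✓accept
final: {1,7}; accept 1 in set

Answer: ACCEPT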